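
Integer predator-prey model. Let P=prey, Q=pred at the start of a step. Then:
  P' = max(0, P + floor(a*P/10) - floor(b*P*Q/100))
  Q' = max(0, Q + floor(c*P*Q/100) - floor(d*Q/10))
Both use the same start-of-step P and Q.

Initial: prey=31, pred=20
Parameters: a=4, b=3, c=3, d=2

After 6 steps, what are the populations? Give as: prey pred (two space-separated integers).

Step 1: prey: 31+12-18=25; pred: 20+18-4=34
Step 2: prey: 25+10-25=10; pred: 34+25-6=53
Step 3: prey: 10+4-15=0; pred: 53+15-10=58
Step 4: prey: 0+0-0=0; pred: 58+0-11=47
Step 5: prey: 0+0-0=0; pred: 47+0-9=38
Step 6: prey: 0+0-0=0; pred: 38+0-7=31

Answer: 0 31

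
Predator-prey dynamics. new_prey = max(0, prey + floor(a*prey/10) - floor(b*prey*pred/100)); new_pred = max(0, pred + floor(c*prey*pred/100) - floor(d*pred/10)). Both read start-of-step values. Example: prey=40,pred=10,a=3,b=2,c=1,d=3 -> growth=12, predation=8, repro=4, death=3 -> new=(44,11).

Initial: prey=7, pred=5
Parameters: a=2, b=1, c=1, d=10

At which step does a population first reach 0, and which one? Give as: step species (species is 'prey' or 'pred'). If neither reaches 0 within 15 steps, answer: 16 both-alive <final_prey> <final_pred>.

Answer: 1 pred

Derivation:
Step 1: prey: 7+1-0=8; pred: 5+0-5=0
First extinction: pred at step 1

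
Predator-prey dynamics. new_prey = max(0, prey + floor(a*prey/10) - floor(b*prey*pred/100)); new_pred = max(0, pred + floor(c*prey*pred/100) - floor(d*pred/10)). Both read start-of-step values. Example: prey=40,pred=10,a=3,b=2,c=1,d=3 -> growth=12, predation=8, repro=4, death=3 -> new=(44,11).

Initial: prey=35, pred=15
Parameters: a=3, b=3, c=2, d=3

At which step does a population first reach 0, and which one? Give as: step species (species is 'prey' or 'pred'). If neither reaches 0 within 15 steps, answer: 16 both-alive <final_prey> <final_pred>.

Step 1: prey: 35+10-15=30; pred: 15+10-4=21
Step 2: prey: 30+9-18=21; pred: 21+12-6=27
Step 3: prey: 21+6-17=10; pred: 27+11-8=30
Step 4: prey: 10+3-9=4; pred: 30+6-9=27
Step 5: prey: 4+1-3=2; pred: 27+2-8=21
Step 6: prey: 2+0-1=1; pred: 21+0-6=15
Step 7: prey: 1+0-0=1; pred: 15+0-4=11
Step 8: prey: 1+0-0=1; pred: 11+0-3=8
Step 9: prey: 1+0-0=1; pred: 8+0-2=6
Step 10: prey: 1+0-0=1; pred: 6+0-1=5
Step 11: prey: 1+0-0=1; pred: 5+0-1=4
Step 12: prey: 1+0-0=1; pred: 4+0-1=3
Step 13: prey: 1+0-0=1; pred: 3+0-0=3
Steps 14-15: state stable at prey=1, pred=3 (no change)
No extinction within 15 steps

Answer: 16 both-alive 1 3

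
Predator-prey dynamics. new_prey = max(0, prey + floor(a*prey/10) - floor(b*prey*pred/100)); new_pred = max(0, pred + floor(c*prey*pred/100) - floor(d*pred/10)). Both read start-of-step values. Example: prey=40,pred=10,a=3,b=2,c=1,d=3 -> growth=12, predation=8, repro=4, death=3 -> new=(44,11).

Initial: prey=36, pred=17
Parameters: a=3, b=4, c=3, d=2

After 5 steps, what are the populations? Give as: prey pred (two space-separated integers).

Step 1: prey: 36+10-24=22; pred: 17+18-3=32
Step 2: prey: 22+6-28=0; pred: 32+21-6=47
Step 3: prey: 0+0-0=0; pred: 47+0-9=38
Step 4: prey: 0+0-0=0; pred: 38+0-7=31
Step 5: prey: 0+0-0=0; pred: 31+0-6=25

Answer: 0 25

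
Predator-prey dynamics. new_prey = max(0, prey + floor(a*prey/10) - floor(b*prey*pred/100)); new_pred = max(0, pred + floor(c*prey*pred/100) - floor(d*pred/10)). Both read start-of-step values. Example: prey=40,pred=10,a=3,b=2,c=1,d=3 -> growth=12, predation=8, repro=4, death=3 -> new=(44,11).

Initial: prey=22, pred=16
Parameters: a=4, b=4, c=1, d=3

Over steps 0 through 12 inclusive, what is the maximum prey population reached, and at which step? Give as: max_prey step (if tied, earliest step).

Answer: 55 12

Derivation:
Step 1: prey: 22+8-14=16; pred: 16+3-4=15
Step 2: prey: 16+6-9=13; pred: 15+2-4=13
Step 3: prey: 13+5-6=12; pred: 13+1-3=11
Step 4: prey: 12+4-5=11; pred: 11+1-3=9
Step 5: prey: 11+4-3=12; pred: 9+0-2=7
Step 6: prey: 12+4-3=13; pred: 7+0-2=5
Step 7: prey: 13+5-2=16; pred: 5+0-1=4
Step 8: prey: 16+6-2=20; pred: 4+0-1=3
Step 9: prey: 20+8-2=26; pred: 3+0-0=3
Step 10: prey: 26+10-3=33; pred: 3+0-0=3
Step 11: prey: 33+13-3=43; pred: 3+0-0=3
Step 12: prey: 43+17-5=55; pred: 3+1-0=4
Max prey = 55 at step 12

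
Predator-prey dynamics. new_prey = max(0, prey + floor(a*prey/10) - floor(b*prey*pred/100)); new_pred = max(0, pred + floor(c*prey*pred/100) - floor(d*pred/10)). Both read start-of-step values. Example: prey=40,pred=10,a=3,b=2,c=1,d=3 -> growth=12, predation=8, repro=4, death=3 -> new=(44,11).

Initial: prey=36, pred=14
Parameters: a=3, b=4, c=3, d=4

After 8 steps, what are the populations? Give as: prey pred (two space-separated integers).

Step 1: prey: 36+10-20=26; pred: 14+15-5=24
Step 2: prey: 26+7-24=9; pred: 24+18-9=33
Step 3: prey: 9+2-11=0; pred: 33+8-13=28
Step 4: prey: 0+0-0=0; pred: 28+0-11=17
Step 5: prey: 0+0-0=0; pred: 17+0-6=11
Step 6: prey: 0+0-0=0; pred: 11+0-4=7
Step 7: prey: 0+0-0=0; pred: 7+0-2=5
Step 8: prey: 0+0-0=0; pred: 5+0-2=3

Answer: 0 3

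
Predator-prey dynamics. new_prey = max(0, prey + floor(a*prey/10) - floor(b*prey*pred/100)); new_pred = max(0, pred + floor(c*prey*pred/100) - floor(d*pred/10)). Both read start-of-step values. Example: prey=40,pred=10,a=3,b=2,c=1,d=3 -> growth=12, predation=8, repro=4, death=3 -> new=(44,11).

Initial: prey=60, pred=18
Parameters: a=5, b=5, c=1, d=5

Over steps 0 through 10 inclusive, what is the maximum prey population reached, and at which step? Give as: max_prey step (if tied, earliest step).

Answer: 94 10

Derivation:
Step 1: prey: 60+30-54=36; pred: 18+10-9=19
Step 2: prey: 36+18-34=20; pred: 19+6-9=16
Step 3: prey: 20+10-16=14; pred: 16+3-8=11
Step 4: prey: 14+7-7=14; pred: 11+1-5=7
Step 5: prey: 14+7-4=17; pred: 7+0-3=4
Step 6: prey: 17+8-3=22; pred: 4+0-2=2
Step 7: prey: 22+11-2=31; pred: 2+0-1=1
Step 8: prey: 31+15-1=45; pred: 1+0-0=1
Step 9: prey: 45+22-2=65; pred: 1+0-0=1
Step 10: prey: 65+32-3=94; pred: 1+0-0=1
Max prey = 94 at step 10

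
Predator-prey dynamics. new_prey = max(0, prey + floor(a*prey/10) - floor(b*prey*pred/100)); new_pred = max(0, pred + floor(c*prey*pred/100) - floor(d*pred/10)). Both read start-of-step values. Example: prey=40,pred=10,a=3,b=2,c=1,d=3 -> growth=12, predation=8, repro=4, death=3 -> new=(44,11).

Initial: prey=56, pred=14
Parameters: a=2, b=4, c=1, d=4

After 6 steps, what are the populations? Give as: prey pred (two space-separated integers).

Answer: 7 4

Derivation:
Step 1: prey: 56+11-31=36; pred: 14+7-5=16
Step 2: prey: 36+7-23=20; pred: 16+5-6=15
Step 3: prey: 20+4-12=12; pred: 15+3-6=12
Step 4: prey: 12+2-5=9; pred: 12+1-4=9
Step 5: prey: 9+1-3=7; pred: 9+0-3=6
Step 6: prey: 7+1-1=7; pred: 6+0-2=4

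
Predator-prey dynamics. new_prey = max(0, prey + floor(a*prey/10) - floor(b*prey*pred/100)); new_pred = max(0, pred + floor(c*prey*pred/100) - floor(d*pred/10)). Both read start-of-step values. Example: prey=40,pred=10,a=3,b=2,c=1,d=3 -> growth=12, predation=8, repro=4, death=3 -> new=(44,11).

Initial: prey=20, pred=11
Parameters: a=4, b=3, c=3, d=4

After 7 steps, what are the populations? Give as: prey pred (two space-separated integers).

Step 1: prey: 20+8-6=22; pred: 11+6-4=13
Step 2: prey: 22+8-8=22; pred: 13+8-5=16
Step 3: prey: 22+8-10=20; pred: 16+10-6=20
Step 4: prey: 20+8-12=16; pred: 20+12-8=24
Step 5: prey: 16+6-11=11; pred: 24+11-9=26
Step 6: prey: 11+4-8=7; pred: 26+8-10=24
Step 7: prey: 7+2-5=4; pred: 24+5-9=20

Answer: 4 20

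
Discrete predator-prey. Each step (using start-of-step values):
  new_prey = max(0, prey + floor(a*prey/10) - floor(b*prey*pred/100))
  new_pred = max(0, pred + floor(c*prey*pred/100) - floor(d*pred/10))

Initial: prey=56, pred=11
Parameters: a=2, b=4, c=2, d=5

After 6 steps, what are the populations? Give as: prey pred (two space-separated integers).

Answer: 1 4

Derivation:
Step 1: prey: 56+11-24=43; pred: 11+12-5=18
Step 2: prey: 43+8-30=21; pred: 18+15-9=24
Step 3: prey: 21+4-20=5; pred: 24+10-12=22
Step 4: prey: 5+1-4=2; pred: 22+2-11=13
Step 5: prey: 2+0-1=1; pred: 13+0-6=7
Step 6: prey: 1+0-0=1; pred: 7+0-3=4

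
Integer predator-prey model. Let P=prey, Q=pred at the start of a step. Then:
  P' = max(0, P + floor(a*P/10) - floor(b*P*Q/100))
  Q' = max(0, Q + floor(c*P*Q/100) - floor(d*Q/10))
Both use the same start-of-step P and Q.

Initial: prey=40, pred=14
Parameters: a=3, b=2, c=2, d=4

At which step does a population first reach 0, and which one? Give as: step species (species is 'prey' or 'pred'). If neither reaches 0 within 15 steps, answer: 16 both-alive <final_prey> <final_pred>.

Step 1: prey: 40+12-11=41; pred: 14+11-5=20
Step 2: prey: 41+12-16=37; pred: 20+16-8=28
Step 3: prey: 37+11-20=28; pred: 28+20-11=37
Step 4: prey: 28+8-20=16; pred: 37+20-14=43
Step 5: prey: 16+4-13=7; pred: 43+13-17=39
Step 6: prey: 7+2-5=4; pred: 39+5-15=29
Step 7: prey: 4+1-2=3; pred: 29+2-11=20
Step 8: prey: 3+0-1=2; pred: 20+1-8=13
Step 9: prey: 2+0-0=2; pred: 13+0-5=8
Step 10: prey: 2+0-0=2; pred: 8+0-3=5
Step 11: prey: 2+0-0=2; pred: 5+0-2=3
Step 12: prey: 2+0-0=2; pred: 3+0-1=2
Step 13: prey: 2+0-0=2; pred: 2+0-0=2
Steps 14-15: state stable at prey=2, pred=2 (no change)
No extinction within 15 steps

Answer: 16 both-alive 2 2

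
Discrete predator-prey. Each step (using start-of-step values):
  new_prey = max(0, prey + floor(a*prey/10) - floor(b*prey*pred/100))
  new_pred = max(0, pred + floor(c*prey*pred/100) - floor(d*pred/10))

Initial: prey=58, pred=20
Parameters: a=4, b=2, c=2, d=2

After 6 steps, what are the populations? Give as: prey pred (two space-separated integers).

Answer: 0 61

Derivation:
Step 1: prey: 58+23-23=58; pred: 20+23-4=39
Step 2: prey: 58+23-45=36; pred: 39+45-7=77
Step 3: prey: 36+14-55=0; pred: 77+55-15=117
Step 4: prey: 0+0-0=0; pred: 117+0-23=94
Step 5: prey: 0+0-0=0; pred: 94+0-18=76
Step 6: prey: 0+0-0=0; pred: 76+0-15=61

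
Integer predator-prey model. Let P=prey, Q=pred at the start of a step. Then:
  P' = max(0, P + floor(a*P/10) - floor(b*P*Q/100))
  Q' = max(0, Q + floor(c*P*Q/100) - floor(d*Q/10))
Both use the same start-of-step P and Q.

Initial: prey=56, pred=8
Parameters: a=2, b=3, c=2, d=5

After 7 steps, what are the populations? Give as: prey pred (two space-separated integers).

Step 1: prey: 56+11-13=54; pred: 8+8-4=12
Step 2: prey: 54+10-19=45; pred: 12+12-6=18
Step 3: prey: 45+9-24=30; pred: 18+16-9=25
Step 4: prey: 30+6-22=14; pred: 25+15-12=28
Step 5: prey: 14+2-11=5; pred: 28+7-14=21
Step 6: prey: 5+1-3=3; pred: 21+2-10=13
Step 7: prey: 3+0-1=2; pred: 13+0-6=7

Answer: 2 7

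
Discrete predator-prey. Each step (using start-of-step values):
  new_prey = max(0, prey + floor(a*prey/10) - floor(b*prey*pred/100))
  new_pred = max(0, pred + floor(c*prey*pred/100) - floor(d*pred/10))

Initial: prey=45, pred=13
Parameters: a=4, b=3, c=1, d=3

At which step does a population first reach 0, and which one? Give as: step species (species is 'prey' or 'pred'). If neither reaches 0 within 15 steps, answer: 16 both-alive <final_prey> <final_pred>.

Step 1: prey: 45+18-17=46; pred: 13+5-3=15
Step 2: prey: 46+18-20=44; pred: 15+6-4=17
Step 3: prey: 44+17-22=39; pred: 17+7-5=19
Step 4: prey: 39+15-22=32; pred: 19+7-5=21
Step 5: prey: 32+12-20=24; pred: 21+6-6=21
Step 6: prey: 24+9-15=18; pred: 21+5-6=20
Step 7: prey: 18+7-10=15; pred: 20+3-6=17
Step 8: prey: 15+6-7=14; pred: 17+2-5=14
Step 9: prey: 14+5-5=14; pred: 14+1-4=11
Step 10: prey: 14+5-4=15; pred: 11+1-3=9
Step 11: prey: 15+6-4=17; pred: 9+1-2=8
Step 12: prey: 17+6-4=19; pred: 8+1-2=7
Step 13: prey: 19+7-3=23; pred: 7+1-2=6
Step 14: prey: 23+9-4=28; pred: 6+1-1=6
Step 15: prey: 28+11-5=34; pred: 6+1-1=6
No extinction within 15 steps

Answer: 16 both-alive 34 6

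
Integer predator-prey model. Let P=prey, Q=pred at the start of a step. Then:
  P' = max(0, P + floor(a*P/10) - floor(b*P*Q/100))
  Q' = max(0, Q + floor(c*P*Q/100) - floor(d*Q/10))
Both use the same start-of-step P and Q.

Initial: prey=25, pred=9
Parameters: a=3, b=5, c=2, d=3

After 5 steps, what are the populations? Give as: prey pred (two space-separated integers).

Step 1: prey: 25+7-11=21; pred: 9+4-2=11
Step 2: prey: 21+6-11=16; pred: 11+4-3=12
Step 3: prey: 16+4-9=11; pred: 12+3-3=12
Step 4: prey: 11+3-6=8; pred: 12+2-3=11
Step 5: prey: 8+2-4=6; pred: 11+1-3=9

Answer: 6 9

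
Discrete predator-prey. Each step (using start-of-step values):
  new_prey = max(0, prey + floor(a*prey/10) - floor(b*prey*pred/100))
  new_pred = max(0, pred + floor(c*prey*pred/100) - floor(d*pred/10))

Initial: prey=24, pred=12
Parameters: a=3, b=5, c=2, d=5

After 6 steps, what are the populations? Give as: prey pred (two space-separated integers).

Step 1: prey: 24+7-14=17; pred: 12+5-6=11
Step 2: prey: 17+5-9=13; pred: 11+3-5=9
Step 3: prey: 13+3-5=11; pred: 9+2-4=7
Step 4: prey: 11+3-3=11; pred: 7+1-3=5
Step 5: prey: 11+3-2=12; pred: 5+1-2=4
Step 6: prey: 12+3-2=13; pred: 4+0-2=2

Answer: 13 2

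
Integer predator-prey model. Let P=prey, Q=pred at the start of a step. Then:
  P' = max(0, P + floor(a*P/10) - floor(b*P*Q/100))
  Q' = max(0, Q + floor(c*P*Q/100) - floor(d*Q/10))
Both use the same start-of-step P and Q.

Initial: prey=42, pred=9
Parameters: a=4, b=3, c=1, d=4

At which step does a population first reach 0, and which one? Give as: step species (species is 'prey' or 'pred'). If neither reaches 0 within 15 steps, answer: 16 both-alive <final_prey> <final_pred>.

Answer: 16 both-alive 20 4

Derivation:
Step 1: prey: 42+16-11=47; pred: 9+3-3=9
Step 2: prey: 47+18-12=53; pred: 9+4-3=10
Step 3: prey: 53+21-15=59; pred: 10+5-4=11
Step 4: prey: 59+23-19=63; pred: 11+6-4=13
Step 5: prey: 63+25-24=64; pred: 13+8-5=16
Step 6: prey: 64+25-30=59; pred: 16+10-6=20
Step 7: prey: 59+23-35=47; pred: 20+11-8=23
Step 8: prey: 47+18-32=33; pred: 23+10-9=24
Step 9: prey: 33+13-23=23; pred: 24+7-9=22
Step 10: prey: 23+9-15=17; pred: 22+5-8=19
Step 11: prey: 17+6-9=14; pred: 19+3-7=15
Step 12: prey: 14+5-6=13; pred: 15+2-6=11
Step 13: prey: 13+5-4=14; pred: 11+1-4=8
Step 14: prey: 14+5-3=16; pred: 8+1-3=6
Step 15: prey: 16+6-2=20; pred: 6+0-2=4
No extinction within 15 steps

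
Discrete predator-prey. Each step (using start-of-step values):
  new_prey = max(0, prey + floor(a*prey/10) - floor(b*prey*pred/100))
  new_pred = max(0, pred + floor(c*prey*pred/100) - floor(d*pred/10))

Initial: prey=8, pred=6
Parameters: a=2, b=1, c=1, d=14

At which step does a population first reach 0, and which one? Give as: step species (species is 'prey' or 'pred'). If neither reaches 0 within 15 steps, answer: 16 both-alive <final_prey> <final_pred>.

Step 1: prey: 8+1-0=9; pred: 6+0-8=0
First extinction: pred at step 1

Answer: 1 pred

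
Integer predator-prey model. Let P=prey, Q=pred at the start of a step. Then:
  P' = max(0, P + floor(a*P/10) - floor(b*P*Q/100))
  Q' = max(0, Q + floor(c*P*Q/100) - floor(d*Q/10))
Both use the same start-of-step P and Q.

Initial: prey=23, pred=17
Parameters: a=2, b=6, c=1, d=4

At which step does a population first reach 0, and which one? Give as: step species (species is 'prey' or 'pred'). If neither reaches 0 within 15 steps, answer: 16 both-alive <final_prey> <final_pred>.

Step 1: prey: 23+4-23=4; pred: 17+3-6=14
Step 2: prey: 4+0-3=1; pred: 14+0-5=9
Step 3: prey: 1+0-0=1; pred: 9+0-3=6
Step 4: prey: 1+0-0=1; pred: 6+0-2=4
Step 5: prey: 1+0-0=1; pred: 4+0-1=3
Step 6: prey: 1+0-0=1; pred: 3+0-1=2
Step 7: prey: 1+0-0=1; pred: 2+0-0=2
Steps 8-15: state stable at prey=1, pred=2 (no change)
No extinction within 15 steps

Answer: 16 both-alive 1 2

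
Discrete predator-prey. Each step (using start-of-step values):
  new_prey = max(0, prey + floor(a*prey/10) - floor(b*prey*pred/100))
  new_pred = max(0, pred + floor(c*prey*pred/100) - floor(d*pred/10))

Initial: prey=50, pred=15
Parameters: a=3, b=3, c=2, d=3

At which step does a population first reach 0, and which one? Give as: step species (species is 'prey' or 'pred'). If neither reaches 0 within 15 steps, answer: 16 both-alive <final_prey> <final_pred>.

Step 1: prey: 50+15-22=43; pred: 15+15-4=26
Step 2: prey: 43+12-33=22; pred: 26+22-7=41
Step 3: prey: 22+6-27=1; pred: 41+18-12=47
Step 4: prey: 1+0-1=0; pred: 47+0-14=33
First extinction: prey at step 4

Answer: 4 prey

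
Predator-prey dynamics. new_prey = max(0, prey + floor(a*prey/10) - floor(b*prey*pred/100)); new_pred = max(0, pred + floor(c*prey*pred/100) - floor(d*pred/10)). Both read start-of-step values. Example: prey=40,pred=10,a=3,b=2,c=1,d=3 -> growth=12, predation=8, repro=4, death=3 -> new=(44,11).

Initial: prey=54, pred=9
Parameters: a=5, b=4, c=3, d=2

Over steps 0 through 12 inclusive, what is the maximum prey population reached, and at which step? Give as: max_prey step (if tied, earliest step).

Answer: 62 1

Derivation:
Step 1: prey: 54+27-19=62; pred: 9+14-1=22
Step 2: prey: 62+31-54=39; pred: 22+40-4=58
Step 3: prey: 39+19-90=0; pred: 58+67-11=114
Step 4: prey: 0+0-0=0; pred: 114+0-22=92
Step 5: prey: 0+0-0=0; pred: 92+0-18=74
Step 6: prey: 0+0-0=0; pred: 74+0-14=60
Step 7: prey: 0+0-0=0; pred: 60+0-12=48
Step 8: prey: 0+0-0=0; pred: 48+0-9=39
Step 9: prey: 0+0-0=0; pred: 39+0-7=32
Step 10: prey: 0+0-0=0; pred: 32+0-6=26
Step 11: prey: 0+0-0=0; pred: 26+0-5=21
Step 12: prey: 0+0-0=0; pred: 21+0-4=17
Max prey = 62 at step 1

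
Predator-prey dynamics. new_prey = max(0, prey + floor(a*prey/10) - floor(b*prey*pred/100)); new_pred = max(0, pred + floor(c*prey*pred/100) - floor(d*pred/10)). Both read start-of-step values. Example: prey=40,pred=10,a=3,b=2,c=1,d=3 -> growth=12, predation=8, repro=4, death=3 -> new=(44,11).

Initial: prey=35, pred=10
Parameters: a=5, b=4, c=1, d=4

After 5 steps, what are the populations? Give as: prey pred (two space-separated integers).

Step 1: prey: 35+17-14=38; pred: 10+3-4=9
Step 2: prey: 38+19-13=44; pred: 9+3-3=9
Step 3: prey: 44+22-15=51; pred: 9+3-3=9
Step 4: prey: 51+25-18=58; pred: 9+4-3=10
Step 5: prey: 58+29-23=64; pred: 10+5-4=11

Answer: 64 11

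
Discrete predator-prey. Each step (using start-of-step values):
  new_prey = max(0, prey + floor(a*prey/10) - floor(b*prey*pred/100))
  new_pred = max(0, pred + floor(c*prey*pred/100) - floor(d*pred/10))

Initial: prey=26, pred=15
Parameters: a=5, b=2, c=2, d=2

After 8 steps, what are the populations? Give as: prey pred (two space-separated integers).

Step 1: prey: 26+13-7=32; pred: 15+7-3=19
Step 2: prey: 32+16-12=36; pred: 19+12-3=28
Step 3: prey: 36+18-20=34; pred: 28+20-5=43
Step 4: prey: 34+17-29=22; pred: 43+29-8=64
Step 5: prey: 22+11-28=5; pred: 64+28-12=80
Step 6: prey: 5+2-8=0; pred: 80+8-16=72
Step 7: prey: 0+0-0=0; pred: 72+0-14=58
Step 8: prey: 0+0-0=0; pred: 58+0-11=47

Answer: 0 47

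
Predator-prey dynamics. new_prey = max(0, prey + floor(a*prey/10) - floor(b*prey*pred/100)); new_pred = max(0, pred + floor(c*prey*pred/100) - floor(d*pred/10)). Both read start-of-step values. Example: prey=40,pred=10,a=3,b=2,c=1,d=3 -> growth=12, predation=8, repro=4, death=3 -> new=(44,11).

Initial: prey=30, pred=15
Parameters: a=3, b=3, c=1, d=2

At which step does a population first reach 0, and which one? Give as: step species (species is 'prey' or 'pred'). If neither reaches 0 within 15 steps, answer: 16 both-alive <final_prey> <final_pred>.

Step 1: prey: 30+9-13=26; pred: 15+4-3=16
Step 2: prey: 26+7-12=21; pred: 16+4-3=17
Step 3: prey: 21+6-10=17; pred: 17+3-3=17
Step 4: prey: 17+5-8=14; pred: 17+2-3=16
Step 5: prey: 14+4-6=12; pred: 16+2-3=15
Step 6: prey: 12+3-5=10; pred: 15+1-3=13
Step 7: prey: 10+3-3=10; pred: 13+1-2=12
Step 8: prey: 10+3-3=10; pred: 12+1-2=11
Step 9: prey: 10+3-3=10; pred: 11+1-2=10
Step 10: prey: 10+3-3=10; pred: 10+1-2=9
Step 11: prey: 10+3-2=11; pred: 9+0-1=8
Step 12: prey: 11+3-2=12; pred: 8+0-1=7
Step 13: prey: 12+3-2=13; pred: 7+0-1=6
Step 14: prey: 13+3-2=14; pred: 6+0-1=5
Step 15: prey: 14+4-2=16; pred: 5+0-1=4
No extinction within 15 steps

Answer: 16 both-alive 16 4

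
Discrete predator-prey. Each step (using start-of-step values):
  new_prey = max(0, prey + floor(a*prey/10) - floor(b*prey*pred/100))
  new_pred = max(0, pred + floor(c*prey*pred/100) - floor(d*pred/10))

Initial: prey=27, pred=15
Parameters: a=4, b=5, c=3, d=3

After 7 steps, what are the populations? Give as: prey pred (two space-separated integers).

Answer: 0 7

Derivation:
Step 1: prey: 27+10-20=17; pred: 15+12-4=23
Step 2: prey: 17+6-19=4; pred: 23+11-6=28
Step 3: prey: 4+1-5=0; pred: 28+3-8=23
Step 4: prey: 0+0-0=0; pred: 23+0-6=17
Step 5: prey: 0+0-0=0; pred: 17+0-5=12
Step 6: prey: 0+0-0=0; pred: 12+0-3=9
Step 7: prey: 0+0-0=0; pred: 9+0-2=7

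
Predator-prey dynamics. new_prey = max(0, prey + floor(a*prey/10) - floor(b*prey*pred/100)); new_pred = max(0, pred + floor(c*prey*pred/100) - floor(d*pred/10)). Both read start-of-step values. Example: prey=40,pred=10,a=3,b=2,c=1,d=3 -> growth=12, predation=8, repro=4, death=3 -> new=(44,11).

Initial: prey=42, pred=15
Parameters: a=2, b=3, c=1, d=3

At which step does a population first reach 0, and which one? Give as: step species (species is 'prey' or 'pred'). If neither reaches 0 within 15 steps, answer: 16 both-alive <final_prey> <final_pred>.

Answer: 16 both-alive 15 3

Derivation:
Step 1: prey: 42+8-18=32; pred: 15+6-4=17
Step 2: prey: 32+6-16=22; pred: 17+5-5=17
Step 3: prey: 22+4-11=15; pred: 17+3-5=15
Step 4: prey: 15+3-6=12; pred: 15+2-4=13
Step 5: prey: 12+2-4=10; pred: 13+1-3=11
Step 6: prey: 10+2-3=9; pred: 11+1-3=9
Step 7: prey: 9+1-2=8; pred: 9+0-2=7
Step 8: prey: 8+1-1=8; pred: 7+0-2=5
Step 9: prey: 8+1-1=8; pred: 5+0-1=4
Step 10: prey: 8+1-0=9; pred: 4+0-1=3
Step 11: prey: 9+1-0=10; pred: 3+0-0=3
Step 12: prey: 10+2-0=12; pred: 3+0-0=3
Step 13: prey: 12+2-1=13; pred: 3+0-0=3
Step 14: prey: 13+2-1=14; pred: 3+0-0=3
Step 15: prey: 14+2-1=15; pred: 3+0-0=3
No extinction within 15 steps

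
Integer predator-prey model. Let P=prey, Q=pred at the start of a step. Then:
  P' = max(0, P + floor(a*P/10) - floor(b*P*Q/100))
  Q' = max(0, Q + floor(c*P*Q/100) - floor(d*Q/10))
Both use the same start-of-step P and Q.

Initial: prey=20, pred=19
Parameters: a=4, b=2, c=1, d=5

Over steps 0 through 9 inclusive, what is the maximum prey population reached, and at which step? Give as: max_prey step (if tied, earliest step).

Step 1: prey: 20+8-7=21; pred: 19+3-9=13
Step 2: prey: 21+8-5=24; pred: 13+2-6=9
Step 3: prey: 24+9-4=29; pred: 9+2-4=7
Step 4: prey: 29+11-4=36; pred: 7+2-3=6
Step 5: prey: 36+14-4=46; pred: 6+2-3=5
Step 6: prey: 46+18-4=60; pred: 5+2-2=5
Step 7: prey: 60+24-6=78; pred: 5+3-2=6
Step 8: prey: 78+31-9=100; pred: 6+4-3=7
Step 9: prey: 100+40-14=126; pred: 7+7-3=11
Max prey = 126 at step 9

Answer: 126 9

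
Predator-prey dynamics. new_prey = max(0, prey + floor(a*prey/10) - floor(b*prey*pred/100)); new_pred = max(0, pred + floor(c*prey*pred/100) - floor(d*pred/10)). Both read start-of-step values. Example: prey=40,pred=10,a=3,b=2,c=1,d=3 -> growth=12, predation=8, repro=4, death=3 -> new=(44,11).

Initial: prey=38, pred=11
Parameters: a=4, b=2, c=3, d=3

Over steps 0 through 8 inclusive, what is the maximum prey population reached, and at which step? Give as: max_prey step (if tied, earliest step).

Step 1: prey: 38+15-8=45; pred: 11+12-3=20
Step 2: prey: 45+18-18=45; pred: 20+27-6=41
Step 3: prey: 45+18-36=27; pred: 41+55-12=84
Step 4: prey: 27+10-45=0; pred: 84+68-25=127
Step 5: prey: 0+0-0=0; pred: 127+0-38=89
Step 6: prey: 0+0-0=0; pred: 89+0-26=63
Step 7: prey: 0+0-0=0; pred: 63+0-18=45
Step 8: prey: 0+0-0=0; pred: 45+0-13=32
Max prey = 45 at step 1

Answer: 45 1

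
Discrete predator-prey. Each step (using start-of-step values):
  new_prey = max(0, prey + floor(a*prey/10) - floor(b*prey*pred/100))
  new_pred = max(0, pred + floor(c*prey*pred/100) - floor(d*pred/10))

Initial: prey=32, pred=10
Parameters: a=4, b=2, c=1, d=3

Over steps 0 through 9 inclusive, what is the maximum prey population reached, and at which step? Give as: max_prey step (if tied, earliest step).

Step 1: prey: 32+12-6=38; pred: 10+3-3=10
Step 2: prey: 38+15-7=46; pred: 10+3-3=10
Step 3: prey: 46+18-9=55; pred: 10+4-3=11
Step 4: prey: 55+22-12=65; pred: 11+6-3=14
Step 5: prey: 65+26-18=73; pred: 14+9-4=19
Step 6: prey: 73+29-27=75; pred: 19+13-5=27
Step 7: prey: 75+30-40=65; pred: 27+20-8=39
Step 8: prey: 65+26-50=41; pred: 39+25-11=53
Step 9: prey: 41+16-43=14; pred: 53+21-15=59
Max prey = 75 at step 6

Answer: 75 6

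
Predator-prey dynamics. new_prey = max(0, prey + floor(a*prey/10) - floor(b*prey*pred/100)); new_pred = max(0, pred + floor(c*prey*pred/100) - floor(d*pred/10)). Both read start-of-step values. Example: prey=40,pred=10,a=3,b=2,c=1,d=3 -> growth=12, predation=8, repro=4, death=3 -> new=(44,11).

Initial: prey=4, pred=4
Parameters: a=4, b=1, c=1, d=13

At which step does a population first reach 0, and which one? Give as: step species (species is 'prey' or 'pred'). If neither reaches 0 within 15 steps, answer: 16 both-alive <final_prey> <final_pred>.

Answer: 1 pred

Derivation:
Step 1: prey: 4+1-0=5; pred: 4+0-5=0
First extinction: pred at step 1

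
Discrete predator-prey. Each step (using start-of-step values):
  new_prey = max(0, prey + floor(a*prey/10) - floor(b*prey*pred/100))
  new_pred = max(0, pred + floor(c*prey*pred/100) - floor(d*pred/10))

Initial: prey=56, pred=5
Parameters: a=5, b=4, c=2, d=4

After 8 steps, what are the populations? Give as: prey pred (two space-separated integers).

Answer: 0 11

Derivation:
Step 1: prey: 56+28-11=73; pred: 5+5-2=8
Step 2: prey: 73+36-23=86; pred: 8+11-3=16
Step 3: prey: 86+43-55=74; pred: 16+27-6=37
Step 4: prey: 74+37-109=2; pred: 37+54-14=77
Step 5: prey: 2+1-6=0; pred: 77+3-30=50
Step 6: prey: 0+0-0=0; pred: 50+0-20=30
Step 7: prey: 0+0-0=0; pred: 30+0-12=18
Step 8: prey: 0+0-0=0; pred: 18+0-7=11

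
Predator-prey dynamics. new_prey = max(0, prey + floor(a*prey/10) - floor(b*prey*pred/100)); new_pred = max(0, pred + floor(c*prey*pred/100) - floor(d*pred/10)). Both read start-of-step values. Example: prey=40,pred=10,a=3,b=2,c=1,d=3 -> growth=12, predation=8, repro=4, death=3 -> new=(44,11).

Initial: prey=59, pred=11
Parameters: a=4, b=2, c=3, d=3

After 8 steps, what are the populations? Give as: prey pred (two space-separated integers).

Step 1: prey: 59+23-12=70; pred: 11+19-3=27
Step 2: prey: 70+28-37=61; pred: 27+56-8=75
Step 3: prey: 61+24-91=0; pred: 75+137-22=190
Step 4: prey: 0+0-0=0; pred: 190+0-57=133
Step 5: prey: 0+0-0=0; pred: 133+0-39=94
Step 6: prey: 0+0-0=0; pred: 94+0-28=66
Step 7: prey: 0+0-0=0; pred: 66+0-19=47
Step 8: prey: 0+0-0=0; pred: 47+0-14=33

Answer: 0 33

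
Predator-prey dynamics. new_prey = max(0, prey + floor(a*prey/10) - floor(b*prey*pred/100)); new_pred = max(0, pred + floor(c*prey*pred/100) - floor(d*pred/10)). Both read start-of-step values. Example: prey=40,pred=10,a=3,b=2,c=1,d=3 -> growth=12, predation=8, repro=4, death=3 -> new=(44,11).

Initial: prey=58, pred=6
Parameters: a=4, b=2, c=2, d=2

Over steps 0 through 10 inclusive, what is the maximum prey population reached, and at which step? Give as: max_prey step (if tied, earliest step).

Answer: 89 2

Derivation:
Step 1: prey: 58+23-6=75; pred: 6+6-1=11
Step 2: prey: 75+30-16=89; pred: 11+16-2=25
Step 3: prey: 89+35-44=80; pred: 25+44-5=64
Step 4: prey: 80+32-102=10; pred: 64+102-12=154
Step 5: prey: 10+4-30=0; pred: 154+30-30=154
Step 6: prey: 0+0-0=0; pred: 154+0-30=124
Step 7: prey: 0+0-0=0; pred: 124+0-24=100
Step 8: prey: 0+0-0=0; pred: 100+0-20=80
Step 9: prey: 0+0-0=0; pred: 80+0-16=64
Step 10: prey: 0+0-0=0; pred: 64+0-12=52
Max prey = 89 at step 2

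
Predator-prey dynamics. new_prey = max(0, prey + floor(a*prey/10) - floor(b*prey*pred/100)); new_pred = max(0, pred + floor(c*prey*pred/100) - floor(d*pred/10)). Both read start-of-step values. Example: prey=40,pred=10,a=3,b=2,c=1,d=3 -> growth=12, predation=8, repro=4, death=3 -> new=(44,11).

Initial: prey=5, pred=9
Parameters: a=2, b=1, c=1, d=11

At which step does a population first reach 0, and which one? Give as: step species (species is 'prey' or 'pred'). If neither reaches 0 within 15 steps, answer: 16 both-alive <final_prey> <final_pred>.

Answer: 1 pred

Derivation:
Step 1: prey: 5+1-0=6; pred: 9+0-9=0
First extinction: pred at step 1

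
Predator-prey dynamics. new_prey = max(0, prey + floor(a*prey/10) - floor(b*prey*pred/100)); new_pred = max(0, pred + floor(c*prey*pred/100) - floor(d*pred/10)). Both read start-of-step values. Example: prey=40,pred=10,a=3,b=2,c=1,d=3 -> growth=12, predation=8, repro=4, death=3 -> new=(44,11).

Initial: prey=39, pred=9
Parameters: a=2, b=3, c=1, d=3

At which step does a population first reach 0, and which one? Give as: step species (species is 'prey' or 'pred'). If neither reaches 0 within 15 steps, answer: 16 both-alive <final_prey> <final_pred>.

Step 1: prey: 39+7-10=36; pred: 9+3-2=10
Step 2: prey: 36+7-10=33; pred: 10+3-3=10
Step 3: prey: 33+6-9=30; pred: 10+3-3=10
Step 4: prey: 30+6-9=27; pred: 10+3-3=10
Step 5: prey: 27+5-8=24; pred: 10+2-3=9
Step 6: prey: 24+4-6=22; pred: 9+2-2=9
Step 7: prey: 22+4-5=21; pred: 9+1-2=8
Step 8: prey: 21+4-5=20; pred: 8+1-2=7
Step 9: prey: 20+4-4=20; pred: 7+1-2=6
Step 10: prey: 20+4-3=21; pred: 6+1-1=6
Step 11: prey: 21+4-3=22; pred: 6+1-1=6
Step 12: prey: 22+4-3=23; pred: 6+1-1=6
Step 13: prey: 23+4-4=23; pred: 6+1-1=6
Steps 14-15: state stable at prey=23, pred=6 (no change)
No extinction within 15 steps

Answer: 16 both-alive 23 6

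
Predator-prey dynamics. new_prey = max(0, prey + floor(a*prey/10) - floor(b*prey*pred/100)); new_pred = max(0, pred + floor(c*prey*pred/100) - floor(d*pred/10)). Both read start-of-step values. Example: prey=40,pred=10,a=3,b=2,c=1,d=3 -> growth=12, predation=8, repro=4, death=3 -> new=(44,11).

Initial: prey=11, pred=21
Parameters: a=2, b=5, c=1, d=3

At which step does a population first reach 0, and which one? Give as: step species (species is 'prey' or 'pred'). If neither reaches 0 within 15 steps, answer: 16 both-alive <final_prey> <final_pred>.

Step 1: prey: 11+2-11=2; pred: 21+2-6=17
Step 2: prey: 2+0-1=1; pred: 17+0-5=12
Step 3: prey: 1+0-0=1; pred: 12+0-3=9
Step 4: prey: 1+0-0=1; pred: 9+0-2=7
Step 5: prey: 1+0-0=1; pred: 7+0-2=5
Step 6: prey: 1+0-0=1; pred: 5+0-1=4
Step 7: prey: 1+0-0=1; pred: 4+0-1=3
Step 8: prey: 1+0-0=1; pred: 3+0-0=3
Steps 9-15: state stable at prey=1, pred=3 (no change)
No extinction within 15 steps

Answer: 16 both-alive 1 3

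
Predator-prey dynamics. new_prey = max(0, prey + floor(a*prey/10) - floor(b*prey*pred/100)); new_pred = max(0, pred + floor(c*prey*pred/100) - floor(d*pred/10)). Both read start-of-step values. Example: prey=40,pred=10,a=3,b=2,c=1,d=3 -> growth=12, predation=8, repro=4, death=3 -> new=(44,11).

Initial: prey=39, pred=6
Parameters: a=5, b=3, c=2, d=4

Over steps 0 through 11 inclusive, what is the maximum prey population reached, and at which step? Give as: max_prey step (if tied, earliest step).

Answer: 72 3

Derivation:
Step 1: prey: 39+19-7=51; pred: 6+4-2=8
Step 2: prey: 51+25-12=64; pred: 8+8-3=13
Step 3: prey: 64+32-24=72; pred: 13+16-5=24
Step 4: prey: 72+36-51=57; pred: 24+34-9=49
Step 5: prey: 57+28-83=2; pred: 49+55-19=85
Step 6: prey: 2+1-5=0; pred: 85+3-34=54
Step 7: prey: 0+0-0=0; pred: 54+0-21=33
Step 8: prey: 0+0-0=0; pred: 33+0-13=20
Step 9: prey: 0+0-0=0; pred: 20+0-8=12
Step 10: prey: 0+0-0=0; pred: 12+0-4=8
Step 11: prey: 0+0-0=0; pred: 8+0-3=5
Max prey = 72 at step 3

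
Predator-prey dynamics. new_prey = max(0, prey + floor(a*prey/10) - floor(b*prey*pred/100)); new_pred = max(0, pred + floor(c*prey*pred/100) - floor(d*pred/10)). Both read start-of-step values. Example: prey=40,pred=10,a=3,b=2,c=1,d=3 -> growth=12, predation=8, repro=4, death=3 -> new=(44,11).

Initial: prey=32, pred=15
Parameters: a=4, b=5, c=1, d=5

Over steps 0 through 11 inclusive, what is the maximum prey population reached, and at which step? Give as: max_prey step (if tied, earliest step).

Step 1: prey: 32+12-24=20; pred: 15+4-7=12
Step 2: prey: 20+8-12=16; pred: 12+2-6=8
Step 3: prey: 16+6-6=16; pred: 8+1-4=5
Step 4: prey: 16+6-4=18; pred: 5+0-2=3
Step 5: prey: 18+7-2=23; pred: 3+0-1=2
Step 6: prey: 23+9-2=30; pred: 2+0-1=1
Step 7: prey: 30+12-1=41; pred: 1+0-0=1
Step 8: prey: 41+16-2=55; pred: 1+0-0=1
Step 9: prey: 55+22-2=75; pred: 1+0-0=1
Step 10: prey: 75+30-3=102; pred: 1+0-0=1
Step 11: prey: 102+40-5=137; pred: 1+1-0=2
Max prey = 137 at step 11

Answer: 137 11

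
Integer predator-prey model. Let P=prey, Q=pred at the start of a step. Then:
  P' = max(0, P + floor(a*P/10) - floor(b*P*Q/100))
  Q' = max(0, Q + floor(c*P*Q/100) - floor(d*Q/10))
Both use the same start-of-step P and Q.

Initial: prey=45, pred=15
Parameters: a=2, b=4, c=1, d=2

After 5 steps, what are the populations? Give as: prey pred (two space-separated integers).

Answer: 2 13

Derivation:
Step 1: prey: 45+9-27=27; pred: 15+6-3=18
Step 2: prey: 27+5-19=13; pred: 18+4-3=19
Step 3: prey: 13+2-9=6; pred: 19+2-3=18
Step 4: prey: 6+1-4=3; pred: 18+1-3=16
Step 5: prey: 3+0-1=2; pred: 16+0-3=13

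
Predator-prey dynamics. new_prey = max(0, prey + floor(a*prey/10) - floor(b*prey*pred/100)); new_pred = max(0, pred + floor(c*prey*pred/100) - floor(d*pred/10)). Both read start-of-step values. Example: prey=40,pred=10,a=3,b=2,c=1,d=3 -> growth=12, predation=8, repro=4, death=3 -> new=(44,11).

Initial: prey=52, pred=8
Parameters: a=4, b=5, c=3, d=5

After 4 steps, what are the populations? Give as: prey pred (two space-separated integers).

Answer: 0 23

Derivation:
Step 1: prey: 52+20-20=52; pred: 8+12-4=16
Step 2: prey: 52+20-41=31; pred: 16+24-8=32
Step 3: prey: 31+12-49=0; pred: 32+29-16=45
Step 4: prey: 0+0-0=0; pred: 45+0-22=23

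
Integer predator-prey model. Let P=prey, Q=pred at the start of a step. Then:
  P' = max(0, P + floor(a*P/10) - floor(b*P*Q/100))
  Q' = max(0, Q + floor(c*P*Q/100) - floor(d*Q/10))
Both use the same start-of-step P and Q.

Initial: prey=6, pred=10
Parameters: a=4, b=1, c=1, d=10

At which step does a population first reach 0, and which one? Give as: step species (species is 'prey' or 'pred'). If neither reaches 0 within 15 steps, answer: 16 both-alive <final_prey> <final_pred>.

Answer: 1 pred

Derivation:
Step 1: prey: 6+2-0=8; pred: 10+0-10=0
First extinction: pred at step 1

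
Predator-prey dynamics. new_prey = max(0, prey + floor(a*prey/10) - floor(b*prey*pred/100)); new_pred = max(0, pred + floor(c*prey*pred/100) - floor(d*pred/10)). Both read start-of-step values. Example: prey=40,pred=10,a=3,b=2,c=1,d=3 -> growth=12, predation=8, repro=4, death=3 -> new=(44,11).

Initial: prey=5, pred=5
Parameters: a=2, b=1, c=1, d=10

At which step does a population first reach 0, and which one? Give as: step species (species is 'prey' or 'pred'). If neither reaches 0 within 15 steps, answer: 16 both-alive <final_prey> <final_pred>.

Answer: 1 pred

Derivation:
Step 1: prey: 5+1-0=6; pred: 5+0-5=0
First extinction: pred at step 1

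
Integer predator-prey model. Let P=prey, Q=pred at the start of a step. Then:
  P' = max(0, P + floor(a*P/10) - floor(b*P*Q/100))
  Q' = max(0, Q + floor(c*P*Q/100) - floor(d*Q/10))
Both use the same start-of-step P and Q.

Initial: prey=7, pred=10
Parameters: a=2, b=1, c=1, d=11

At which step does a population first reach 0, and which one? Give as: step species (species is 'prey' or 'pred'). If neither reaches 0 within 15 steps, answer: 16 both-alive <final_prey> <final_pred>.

Answer: 1 pred

Derivation:
Step 1: prey: 7+1-0=8; pred: 10+0-11=0
First extinction: pred at step 1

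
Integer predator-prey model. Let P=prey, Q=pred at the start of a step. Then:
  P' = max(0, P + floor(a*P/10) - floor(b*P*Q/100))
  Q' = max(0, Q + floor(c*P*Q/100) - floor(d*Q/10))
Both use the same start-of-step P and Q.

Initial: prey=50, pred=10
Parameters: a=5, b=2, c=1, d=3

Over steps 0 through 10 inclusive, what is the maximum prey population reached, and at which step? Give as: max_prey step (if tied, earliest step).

Step 1: prey: 50+25-10=65; pred: 10+5-3=12
Step 2: prey: 65+32-15=82; pred: 12+7-3=16
Step 3: prey: 82+41-26=97; pred: 16+13-4=25
Step 4: prey: 97+48-48=97; pred: 25+24-7=42
Step 5: prey: 97+48-81=64; pred: 42+40-12=70
Step 6: prey: 64+32-89=7; pred: 70+44-21=93
Step 7: prey: 7+3-13=0; pred: 93+6-27=72
Step 8: prey: 0+0-0=0; pred: 72+0-21=51
Step 9: prey: 0+0-0=0; pred: 51+0-15=36
Step 10: prey: 0+0-0=0; pred: 36+0-10=26
Max prey = 97 at step 3

Answer: 97 3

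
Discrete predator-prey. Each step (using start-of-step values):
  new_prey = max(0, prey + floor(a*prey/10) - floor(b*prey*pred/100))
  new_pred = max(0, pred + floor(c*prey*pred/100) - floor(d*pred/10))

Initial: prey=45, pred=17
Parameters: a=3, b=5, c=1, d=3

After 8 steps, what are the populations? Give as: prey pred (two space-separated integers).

Step 1: prey: 45+13-38=20; pred: 17+7-5=19
Step 2: prey: 20+6-19=7; pred: 19+3-5=17
Step 3: prey: 7+2-5=4; pred: 17+1-5=13
Step 4: prey: 4+1-2=3; pred: 13+0-3=10
Step 5: prey: 3+0-1=2; pred: 10+0-3=7
Step 6: prey: 2+0-0=2; pred: 7+0-2=5
Step 7: prey: 2+0-0=2; pred: 5+0-1=4
Step 8: prey: 2+0-0=2; pred: 4+0-1=3

Answer: 2 3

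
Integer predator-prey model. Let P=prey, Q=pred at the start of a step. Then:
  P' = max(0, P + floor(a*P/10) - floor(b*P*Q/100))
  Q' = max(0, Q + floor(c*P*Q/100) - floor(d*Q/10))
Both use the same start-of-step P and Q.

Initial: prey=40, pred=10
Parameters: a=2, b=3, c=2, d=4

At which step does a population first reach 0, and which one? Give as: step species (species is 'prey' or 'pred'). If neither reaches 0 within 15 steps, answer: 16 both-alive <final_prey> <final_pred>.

Step 1: prey: 40+8-12=36; pred: 10+8-4=14
Step 2: prey: 36+7-15=28; pred: 14+10-5=19
Step 3: prey: 28+5-15=18; pred: 19+10-7=22
Step 4: prey: 18+3-11=10; pred: 22+7-8=21
Step 5: prey: 10+2-6=6; pred: 21+4-8=17
Step 6: prey: 6+1-3=4; pred: 17+2-6=13
Step 7: prey: 4+0-1=3; pred: 13+1-5=9
Step 8: prey: 3+0-0=3; pred: 9+0-3=6
Step 9: prey: 3+0-0=3; pred: 6+0-2=4
Step 10: prey: 3+0-0=3; pred: 4+0-1=3
Step 11: prey: 3+0-0=3; pred: 3+0-1=2
Step 12: prey: 3+0-0=3; pred: 2+0-0=2
Steps 13-15: state stable at prey=3, pred=2 (no change)
No extinction within 15 steps

Answer: 16 both-alive 3 2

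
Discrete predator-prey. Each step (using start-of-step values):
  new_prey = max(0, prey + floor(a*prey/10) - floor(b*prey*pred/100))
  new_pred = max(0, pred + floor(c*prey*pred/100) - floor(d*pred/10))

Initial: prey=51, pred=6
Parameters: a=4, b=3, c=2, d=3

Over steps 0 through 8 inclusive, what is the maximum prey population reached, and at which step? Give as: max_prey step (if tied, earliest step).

Answer: 66 2

Derivation:
Step 1: prey: 51+20-9=62; pred: 6+6-1=11
Step 2: prey: 62+24-20=66; pred: 11+13-3=21
Step 3: prey: 66+26-41=51; pred: 21+27-6=42
Step 4: prey: 51+20-64=7; pred: 42+42-12=72
Step 5: prey: 7+2-15=0; pred: 72+10-21=61
Step 6: prey: 0+0-0=0; pred: 61+0-18=43
Step 7: prey: 0+0-0=0; pred: 43+0-12=31
Step 8: prey: 0+0-0=0; pred: 31+0-9=22
Max prey = 66 at step 2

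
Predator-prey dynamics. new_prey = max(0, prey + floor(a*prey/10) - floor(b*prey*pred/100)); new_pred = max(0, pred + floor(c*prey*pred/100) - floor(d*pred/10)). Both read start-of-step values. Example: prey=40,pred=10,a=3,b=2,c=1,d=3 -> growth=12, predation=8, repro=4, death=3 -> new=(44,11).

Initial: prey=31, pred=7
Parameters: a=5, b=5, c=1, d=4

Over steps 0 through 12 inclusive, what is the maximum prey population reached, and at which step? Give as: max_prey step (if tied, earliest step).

Step 1: prey: 31+15-10=36; pred: 7+2-2=7
Step 2: prey: 36+18-12=42; pred: 7+2-2=7
Step 3: prey: 42+21-14=49; pred: 7+2-2=7
Step 4: prey: 49+24-17=56; pred: 7+3-2=8
Step 5: prey: 56+28-22=62; pred: 8+4-3=9
Step 6: prey: 62+31-27=66; pred: 9+5-3=11
Step 7: prey: 66+33-36=63; pred: 11+7-4=14
Step 8: prey: 63+31-44=50; pred: 14+8-5=17
Step 9: prey: 50+25-42=33; pred: 17+8-6=19
Step 10: prey: 33+16-31=18; pred: 19+6-7=18
Step 11: prey: 18+9-16=11; pred: 18+3-7=14
Step 12: prey: 11+5-7=9; pred: 14+1-5=10
Max prey = 66 at step 6

Answer: 66 6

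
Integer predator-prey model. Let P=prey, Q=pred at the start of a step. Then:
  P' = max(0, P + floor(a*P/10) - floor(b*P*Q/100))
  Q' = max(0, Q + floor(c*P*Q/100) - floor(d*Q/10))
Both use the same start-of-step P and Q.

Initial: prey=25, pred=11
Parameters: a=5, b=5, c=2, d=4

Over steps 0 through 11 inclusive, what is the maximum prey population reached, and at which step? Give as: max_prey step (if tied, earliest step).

Answer: 26 11

Derivation:
Step 1: prey: 25+12-13=24; pred: 11+5-4=12
Step 2: prey: 24+12-14=22; pred: 12+5-4=13
Step 3: prey: 22+11-14=19; pred: 13+5-5=13
Step 4: prey: 19+9-12=16; pred: 13+4-5=12
Step 5: prey: 16+8-9=15; pred: 12+3-4=11
Step 6: prey: 15+7-8=14; pred: 11+3-4=10
Step 7: prey: 14+7-7=14; pred: 10+2-4=8
Step 8: prey: 14+7-5=16; pred: 8+2-3=7
Step 9: prey: 16+8-5=19; pred: 7+2-2=7
Step 10: prey: 19+9-6=22; pred: 7+2-2=7
Step 11: prey: 22+11-7=26; pred: 7+3-2=8
Max prey = 26 at step 11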